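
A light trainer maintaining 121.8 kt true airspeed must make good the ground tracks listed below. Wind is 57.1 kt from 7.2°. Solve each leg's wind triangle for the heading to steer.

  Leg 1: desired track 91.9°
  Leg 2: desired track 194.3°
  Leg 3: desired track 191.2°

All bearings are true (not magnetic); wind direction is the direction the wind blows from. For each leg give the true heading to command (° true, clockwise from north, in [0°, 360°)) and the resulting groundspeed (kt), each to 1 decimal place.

Leg 1: heading=64.1°, groundspeed=102.4 kt
Leg 2: heading=197.6°, groundspeed=178.3 kt
Leg 3: heading=193.1°, groundspeed=178.7 kt

Leg 1: desired track 91.9°; wind correction -27.8° → command heading 64.1°, groundspeed 102.4 kt
Leg 2: desired track 194.3°; wind correction +3.3° → command heading 197.6°, groundspeed 178.3 kt
Leg 3: desired track 191.2°; wind correction +1.9° → command heading 193.1°, groundspeed 178.7 kt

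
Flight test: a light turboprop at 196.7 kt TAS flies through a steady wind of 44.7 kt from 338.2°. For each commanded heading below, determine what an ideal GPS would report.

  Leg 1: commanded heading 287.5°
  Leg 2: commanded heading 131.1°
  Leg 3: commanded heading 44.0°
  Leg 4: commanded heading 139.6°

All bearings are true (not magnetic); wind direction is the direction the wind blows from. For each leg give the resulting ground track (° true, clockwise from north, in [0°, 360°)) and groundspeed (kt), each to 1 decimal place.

Leg 1: track=275.9°, groundspeed=171.9 kt
Leg 2: track=136.0°, groundspeed=237.4 kt
Leg 3: track=56.9°, groundspeed=183.0 kt
Leg 4: track=143.0°, groundspeed=239.5 kt

Leg 1: heading 287.5°; drift -11.6° → track 275.9°, groundspeed 171.9 kt
Leg 2: heading 131.1°; drift +4.9° → track 136.0°, groundspeed 237.4 kt
Leg 3: heading 44.0°; drift +12.9° → track 56.9°, groundspeed 183.0 kt
Leg 4: heading 139.6°; drift +3.4° → track 143.0°, groundspeed 239.5 kt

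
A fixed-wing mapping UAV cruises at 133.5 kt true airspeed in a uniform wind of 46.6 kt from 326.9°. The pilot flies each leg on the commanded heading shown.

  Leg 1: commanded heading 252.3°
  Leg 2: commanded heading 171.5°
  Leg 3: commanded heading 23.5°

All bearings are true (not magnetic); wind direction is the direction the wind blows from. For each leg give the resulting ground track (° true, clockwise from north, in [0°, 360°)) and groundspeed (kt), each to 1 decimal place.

Leg 1: track=231.9°, groundspeed=129.2 kt
Leg 2: track=165.2°, groundspeed=176.9 kt
Leg 3: track=43.3°, groundspeed=114.6 kt

Leg 1: heading 252.3°; drift -20.4° → track 231.9°, groundspeed 129.2 kt
Leg 2: heading 171.5°; drift -6.3° → track 165.2°, groundspeed 176.9 kt
Leg 3: heading 23.5°; drift +19.8° → track 43.3°, groundspeed 114.6 kt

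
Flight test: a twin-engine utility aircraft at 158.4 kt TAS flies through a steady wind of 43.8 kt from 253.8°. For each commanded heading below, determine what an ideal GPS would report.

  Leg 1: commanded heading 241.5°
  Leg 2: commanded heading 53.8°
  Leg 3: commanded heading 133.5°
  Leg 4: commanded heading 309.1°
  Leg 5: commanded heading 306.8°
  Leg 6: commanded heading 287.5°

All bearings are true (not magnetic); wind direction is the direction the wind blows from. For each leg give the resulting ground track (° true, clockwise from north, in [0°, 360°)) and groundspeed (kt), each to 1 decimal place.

Leg 1: heading 241.5°; drift -4.6° → track 236.9°, groundspeed 116.0 kt
Leg 2: heading 53.8°; drift +4.3° → track 58.1°, groundspeed 200.1 kt
Leg 3: heading 133.5°; drift -11.8° → track 121.7°, groundspeed 184.4 kt
Leg 4: heading 309.1°; drift +15.1° → track 324.2°, groundspeed 138.2 kt
Leg 5: heading 306.8°; drift +14.8° → track 321.6°, groundspeed 136.6 kt
Leg 6: heading 287.5°; drift +11.3° → track 298.8°, groundspeed 124.4 kt

Leg 1: track=236.9°, groundspeed=116.0 kt
Leg 2: track=58.1°, groundspeed=200.1 kt
Leg 3: track=121.7°, groundspeed=184.4 kt
Leg 4: track=324.2°, groundspeed=138.2 kt
Leg 5: track=321.6°, groundspeed=136.6 kt
Leg 6: track=298.8°, groundspeed=124.4 kt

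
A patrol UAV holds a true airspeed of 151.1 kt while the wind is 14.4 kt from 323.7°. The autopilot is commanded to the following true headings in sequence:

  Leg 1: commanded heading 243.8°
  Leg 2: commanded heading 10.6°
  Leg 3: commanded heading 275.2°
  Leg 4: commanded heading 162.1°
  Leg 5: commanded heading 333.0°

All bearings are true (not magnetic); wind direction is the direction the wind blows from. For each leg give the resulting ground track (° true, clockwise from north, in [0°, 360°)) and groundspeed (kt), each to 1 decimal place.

Leg 1: track=238.3°, groundspeed=149.2 kt
Leg 2: track=14.9°, groundspeed=141.7 kt
Leg 3: track=270.8°, groundspeed=142.0 kt
Leg 4: track=160.5°, groundspeed=164.8 kt
Leg 5: track=334.0°, groundspeed=136.9 kt

Leg 1: heading 243.8°; drift -5.5° → track 238.3°, groundspeed 149.2 kt
Leg 2: heading 10.6°; drift +4.3° → track 14.9°, groundspeed 141.7 kt
Leg 3: heading 275.2°; drift -4.4° → track 270.8°, groundspeed 142.0 kt
Leg 4: heading 162.1°; drift -1.6° → track 160.5°, groundspeed 164.8 kt
Leg 5: heading 333.0°; drift +1.0° → track 334.0°, groundspeed 136.9 kt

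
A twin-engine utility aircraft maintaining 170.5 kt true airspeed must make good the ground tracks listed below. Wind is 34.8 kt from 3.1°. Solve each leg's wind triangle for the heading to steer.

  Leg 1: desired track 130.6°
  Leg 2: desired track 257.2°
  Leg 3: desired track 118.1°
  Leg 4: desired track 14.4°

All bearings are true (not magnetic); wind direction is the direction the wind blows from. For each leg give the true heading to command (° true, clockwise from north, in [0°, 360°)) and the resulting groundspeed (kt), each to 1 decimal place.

Leg 1: heading=121.3°, groundspeed=189.4 kt
Leg 2: heading=268.5°, groundspeed=176.7 kt
Leg 3: heading=107.4°, groundspeed=182.3 kt
Leg 4: heading=12.1°, groundspeed=136.2 kt

Leg 1: desired track 130.6°; wind correction -9.3° → command heading 121.3°, groundspeed 189.4 kt
Leg 2: desired track 257.2°; wind correction +11.3° → command heading 268.5°, groundspeed 176.7 kt
Leg 3: desired track 118.1°; wind correction -10.7° → command heading 107.4°, groundspeed 182.3 kt
Leg 4: desired track 14.4°; wind correction -2.3° → command heading 12.1°, groundspeed 136.2 kt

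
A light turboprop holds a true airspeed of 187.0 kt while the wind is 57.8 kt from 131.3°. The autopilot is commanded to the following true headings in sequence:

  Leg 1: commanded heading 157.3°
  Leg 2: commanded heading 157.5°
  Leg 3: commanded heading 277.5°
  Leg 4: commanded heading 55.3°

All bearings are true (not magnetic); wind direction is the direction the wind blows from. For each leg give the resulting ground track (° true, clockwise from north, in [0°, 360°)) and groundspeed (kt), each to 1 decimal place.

Leg 1: heading 157.3°; drift +10.6° → track 167.9°, groundspeed 137.4 kt
Leg 2: heading 157.5°; drift +10.7° → track 168.2°, groundspeed 137.5 kt
Leg 3: heading 277.5°; drift +7.8° → track 285.3°, groundspeed 237.2 kt
Leg 4: heading 55.3°; drift -18.0° → track 37.3°, groundspeed 181.9 kt

Leg 1: track=167.9°, groundspeed=137.4 kt
Leg 2: track=168.2°, groundspeed=137.5 kt
Leg 3: track=285.3°, groundspeed=237.2 kt
Leg 4: track=37.3°, groundspeed=181.9 kt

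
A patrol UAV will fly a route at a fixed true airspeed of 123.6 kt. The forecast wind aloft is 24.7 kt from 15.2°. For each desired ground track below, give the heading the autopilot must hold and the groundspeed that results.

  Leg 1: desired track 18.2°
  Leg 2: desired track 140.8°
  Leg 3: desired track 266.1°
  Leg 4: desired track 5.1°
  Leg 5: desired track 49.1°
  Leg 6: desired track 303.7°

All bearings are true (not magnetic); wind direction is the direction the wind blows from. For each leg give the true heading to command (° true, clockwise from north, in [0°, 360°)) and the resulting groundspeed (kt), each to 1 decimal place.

Leg 1: desired track 18.2°; wind correction -0.6° → command heading 17.6°, groundspeed 98.9 kt
Leg 2: desired track 140.8°; wind correction -9.4° → command heading 131.4°, groundspeed 136.3 kt
Leg 3: desired track 266.1°; wind correction +10.9° → command heading 277.0°, groundspeed 129.5 kt
Leg 4: desired track 5.1°; wind correction +2.0° → command heading 7.1°, groundspeed 99.2 kt
Leg 5: desired track 49.1°; wind correction -6.4° → command heading 42.7°, groundspeed 102.3 kt
Leg 6: desired track 303.7°; wind correction +10.9° → command heading 314.6°, groundspeed 113.5 kt

Leg 1: heading=17.6°, groundspeed=98.9 kt
Leg 2: heading=131.4°, groundspeed=136.3 kt
Leg 3: heading=277.0°, groundspeed=129.5 kt
Leg 4: heading=7.1°, groundspeed=99.2 kt
Leg 5: heading=42.7°, groundspeed=102.3 kt
Leg 6: heading=314.6°, groundspeed=113.5 kt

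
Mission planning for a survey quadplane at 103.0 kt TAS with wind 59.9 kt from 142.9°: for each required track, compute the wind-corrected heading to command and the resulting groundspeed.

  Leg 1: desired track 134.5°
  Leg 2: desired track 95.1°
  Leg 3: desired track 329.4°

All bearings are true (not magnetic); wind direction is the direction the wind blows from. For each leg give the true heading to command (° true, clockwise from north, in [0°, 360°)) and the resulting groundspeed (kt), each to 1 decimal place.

Leg 1: desired track 134.5°; wind correction +4.9° → command heading 139.4°, groundspeed 43.4 kt
Leg 2: desired track 95.1°; wind correction +25.5° → command heading 120.6°, groundspeed 52.7 kt
Leg 3: desired track 329.4°; wind correction +3.8° → command heading 333.2°, groundspeed 162.3 kt

Leg 1: heading=139.4°, groundspeed=43.4 kt
Leg 2: heading=120.6°, groundspeed=52.7 kt
Leg 3: heading=333.2°, groundspeed=162.3 kt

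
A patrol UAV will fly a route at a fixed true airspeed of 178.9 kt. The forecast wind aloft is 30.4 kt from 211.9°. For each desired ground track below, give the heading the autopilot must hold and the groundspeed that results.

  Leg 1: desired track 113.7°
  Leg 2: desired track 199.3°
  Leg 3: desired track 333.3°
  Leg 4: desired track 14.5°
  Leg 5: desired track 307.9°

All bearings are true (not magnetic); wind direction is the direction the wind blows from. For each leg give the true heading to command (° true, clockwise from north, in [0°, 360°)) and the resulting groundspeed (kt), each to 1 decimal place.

Leg 1: heading=123.4°, groundspeed=180.7 kt
Leg 2: heading=201.4°, groundspeed=149.1 kt
Leg 3: heading=325.0°, groundspeed=192.8 kt
Leg 4: heading=11.6°, groundspeed=207.7 kt
Leg 5: heading=298.2°, groundspeed=179.5 kt

Leg 1: desired track 113.7°; wind correction +9.7° → command heading 123.4°, groundspeed 180.7 kt
Leg 2: desired track 199.3°; wind correction +2.1° → command heading 201.4°, groundspeed 149.1 kt
Leg 3: desired track 333.3°; wind correction -8.3° → command heading 325.0°, groundspeed 192.8 kt
Leg 4: desired track 14.5°; wind correction -2.9° → command heading 11.6°, groundspeed 207.7 kt
Leg 5: desired track 307.9°; wind correction -9.7° → command heading 298.2°, groundspeed 179.5 kt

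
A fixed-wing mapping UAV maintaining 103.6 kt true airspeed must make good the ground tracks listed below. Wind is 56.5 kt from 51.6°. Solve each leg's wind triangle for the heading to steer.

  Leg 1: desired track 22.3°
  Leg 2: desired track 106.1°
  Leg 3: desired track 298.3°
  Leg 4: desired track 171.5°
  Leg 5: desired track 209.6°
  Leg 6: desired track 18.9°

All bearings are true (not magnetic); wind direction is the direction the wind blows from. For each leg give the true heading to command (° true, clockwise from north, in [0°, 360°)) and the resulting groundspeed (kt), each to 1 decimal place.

Leg 1: heading=37.8°, groundspeed=50.6 kt
Leg 2: heading=79.7°, groundspeed=60.0 kt
Leg 3: heading=328.4°, groundspeed=112.0 kt
Leg 4: heading=143.3°, groundspeed=119.5 kt
Leg 5: heading=197.8°, groundspeed=153.8 kt
Leg 6: heading=36.0°, groundspeed=51.5 kt

Leg 1: desired track 22.3°; wind correction +15.5° → command heading 37.8°, groundspeed 50.6 kt
Leg 2: desired track 106.1°; wind correction -26.4° → command heading 79.7°, groundspeed 60.0 kt
Leg 3: desired track 298.3°; wind correction +30.1° → command heading 328.4°, groundspeed 112.0 kt
Leg 4: desired track 171.5°; wind correction -28.2° → command heading 143.3°, groundspeed 119.5 kt
Leg 5: desired track 209.6°; wind correction -11.8° → command heading 197.8°, groundspeed 153.8 kt
Leg 6: desired track 18.9°; wind correction +17.1° → command heading 36.0°, groundspeed 51.5 kt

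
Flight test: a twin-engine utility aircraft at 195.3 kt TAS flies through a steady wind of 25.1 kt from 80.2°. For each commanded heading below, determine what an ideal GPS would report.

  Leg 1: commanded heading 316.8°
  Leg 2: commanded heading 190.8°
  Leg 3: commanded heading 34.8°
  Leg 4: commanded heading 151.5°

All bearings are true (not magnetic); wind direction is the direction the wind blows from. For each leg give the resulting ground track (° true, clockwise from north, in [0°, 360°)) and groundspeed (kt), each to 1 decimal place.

Leg 1: heading 316.8°; drift -5.7° → track 311.1°, groundspeed 210.2 kt
Leg 2: heading 190.8°; drift +6.6° → track 197.4°, groundspeed 205.5 kt
Leg 3: heading 34.8°; drift -5.7° → track 29.1°, groundspeed 178.6 kt
Leg 4: heading 151.5°; drift +7.2° → track 158.7°, groundspeed 188.8 kt

Leg 1: track=311.1°, groundspeed=210.2 kt
Leg 2: track=197.4°, groundspeed=205.5 kt
Leg 3: track=29.1°, groundspeed=178.6 kt
Leg 4: track=158.7°, groundspeed=188.8 kt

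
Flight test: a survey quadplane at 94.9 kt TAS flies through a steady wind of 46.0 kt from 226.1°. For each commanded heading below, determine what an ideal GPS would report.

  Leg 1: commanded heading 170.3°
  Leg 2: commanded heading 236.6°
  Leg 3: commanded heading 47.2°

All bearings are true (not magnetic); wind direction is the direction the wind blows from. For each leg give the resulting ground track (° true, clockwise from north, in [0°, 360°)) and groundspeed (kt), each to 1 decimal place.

Leg 1: heading 170.3°; drift -28.9° → track 141.4°, groundspeed 78.8 kt
Leg 2: heading 236.6°; drift +9.6° → track 246.2°, groundspeed 50.4 kt
Leg 3: heading 47.2°; drift -0.4° → track 46.8°, groundspeed 140.9 kt

Leg 1: track=141.4°, groundspeed=78.8 kt
Leg 2: track=246.2°, groundspeed=50.4 kt
Leg 3: track=46.8°, groundspeed=140.9 kt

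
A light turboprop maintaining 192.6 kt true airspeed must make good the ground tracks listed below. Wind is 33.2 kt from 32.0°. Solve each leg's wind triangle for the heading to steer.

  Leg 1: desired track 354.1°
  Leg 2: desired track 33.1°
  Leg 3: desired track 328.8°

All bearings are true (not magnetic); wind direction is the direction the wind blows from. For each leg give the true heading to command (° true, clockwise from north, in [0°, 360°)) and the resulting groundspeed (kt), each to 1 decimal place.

Leg 1: desired track 354.1°; wind correction +6.1° → command heading 0.2°, groundspeed 165.3 kt
Leg 2: desired track 33.1°; wind correction -0.2° → command heading 32.9°, groundspeed 159.4 kt
Leg 3: desired track 328.8°; wind correction +8.9° → command heading 337.7°, groundspeed 175.3 kt

Leg 1: heading=0.2°, groundspeed=165.3 kt
Leg 2: heading=32.9°, groundspeed=159.4 kt
Leg 3: heading=337.7°, groundspeed=175.3 kt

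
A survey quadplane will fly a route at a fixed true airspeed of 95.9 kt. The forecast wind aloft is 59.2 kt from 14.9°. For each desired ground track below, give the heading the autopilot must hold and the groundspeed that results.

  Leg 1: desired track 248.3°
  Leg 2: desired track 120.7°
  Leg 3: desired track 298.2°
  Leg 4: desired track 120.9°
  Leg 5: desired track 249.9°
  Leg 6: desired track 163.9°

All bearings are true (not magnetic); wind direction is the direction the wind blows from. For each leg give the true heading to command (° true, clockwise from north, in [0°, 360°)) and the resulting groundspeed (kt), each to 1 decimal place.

Leg 1: desired track 248.3°; wind correction +29.7° → command heading 278.0°, groundspeed 118.6 kt
Leg 2: desired track 120.7°; wind correction -36.4° → command heading 84.3°, groundspeed 93.3 kt
Leg 3: desired track 298.2°; wind correction +36.9° → command heading 335.1°, groundspeed 63.0 kt
Leg 4: desired track 120.9°; wind correction -36.4° → command heading 84.5°, groundspeed 93.5 kt
Leg 5: desired track 249.9°; wind correction +30.4° → command heading 280.3°, groundspeed 116.7 kt
Leg 6: desired track 163.9°; wind correction -18.5° → command heading 145.4°, groundspeed 141.7 kt

Leg 1: heading=278.0°, groundspeed=118.6 kt
Leg 2: heading=84.3°, groundspeed=93.3 kt
Leg 3: heading=335.1°, groundspeed=63.0 kt
Leg 4: heading=84.5°, groundspeed=93.5 kt
Leg 5: heading=280.3°, groundspeed=116.7 kt
Leg 6: heading=145.4°, groundspeed=141.7 kt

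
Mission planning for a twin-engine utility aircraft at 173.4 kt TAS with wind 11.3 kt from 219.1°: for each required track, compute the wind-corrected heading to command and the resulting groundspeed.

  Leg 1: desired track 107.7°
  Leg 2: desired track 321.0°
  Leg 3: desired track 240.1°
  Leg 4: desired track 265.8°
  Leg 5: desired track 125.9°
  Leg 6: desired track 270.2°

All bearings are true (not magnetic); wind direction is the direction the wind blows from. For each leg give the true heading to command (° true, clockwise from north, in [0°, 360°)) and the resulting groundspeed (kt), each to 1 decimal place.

Leg 1: heading=111.2°, groundspeed=177.2 kt
Leg 2: heading=317.3°, groundspeed=175.4 kt
Leg 3: heading=238.8°, groundspeed=162.8 kt
Leg 4: heading=263.1°, groundspeed=165.5 kt
Leg 5: heading=129.6°, groundspeed=173.7 kt
Leg 6: heading=267.3°, groundspeed=166.1 kt

Leg 1: desired track 107.7°; wind correction +3.5° → command heading 111.2°, groundspeed 177.2 kt
Leg 2: desired track 321.0°; wind correction -3.7° → command heading 317.3°, groundspeed 175.4 kt
Leg 3: desired track 240.1°; wind correction -1.3° → command heading 238.8°, groundspeed 162.8 kt
Leg 4: desired track 265.8°; wind correction -2.7° → command heading 263.1°, groundspeed 165.5 kt
Leg 5: desired track 125.9°; wind correction +3.7° → command heading 129.6°, groundspeed 173.7 kt
Leg 6: desired track 270.2°; wind correction -2.9° → command heading 267.3°, groundspeed 166.1 kt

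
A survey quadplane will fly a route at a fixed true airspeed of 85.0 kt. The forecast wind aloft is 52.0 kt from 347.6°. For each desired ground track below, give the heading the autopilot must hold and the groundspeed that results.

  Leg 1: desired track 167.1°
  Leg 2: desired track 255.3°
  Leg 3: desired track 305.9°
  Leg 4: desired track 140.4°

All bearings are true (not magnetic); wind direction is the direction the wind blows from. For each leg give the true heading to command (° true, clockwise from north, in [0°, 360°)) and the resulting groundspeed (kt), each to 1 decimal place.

Leg 1: desired track 167.1°; wind correction -0.3° → command heading 166.8°, groundspeed 137.0 kt
Leg 2: desired track 255.3°; wind correction +37.7° → command heading 293.0°, groundspeed 69.4 kt
Leg 3: desired track 305.9°; wind correction +24.0° → command heading 329.9°, groundspeed 38.8 kt
Leg 4: desired track 140.4°; wind correction -16.2° → command heading 124.2°, groundspeed 127.9 kt

Leg 1: heading=166.8°, groundspeed=137.0 kt
Leg 2: heading=293.0°, groundspeed=69.4 kt
Leg 3: heading=329.9°, groundspeed=38.8 kt
Leg 4: heading=124.2°, groundspeed=127.9 kt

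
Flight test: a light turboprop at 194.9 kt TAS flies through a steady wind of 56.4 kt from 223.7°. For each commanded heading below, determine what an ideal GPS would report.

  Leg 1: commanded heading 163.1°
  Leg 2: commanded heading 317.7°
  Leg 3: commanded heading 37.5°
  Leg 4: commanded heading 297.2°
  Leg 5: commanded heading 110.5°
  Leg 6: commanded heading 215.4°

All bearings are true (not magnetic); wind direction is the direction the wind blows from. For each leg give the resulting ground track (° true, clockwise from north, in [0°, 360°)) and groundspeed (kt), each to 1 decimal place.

Leg 1: track=146.7°, groundspeed=174.3 kt
Leg 2: track=333.5°, groundspeed=206.6 kt
Leg 3: track=38.9°, groundspeed=251.0 kt
Leg 4: track=314.0°, groundspeed=186.9 kt
Leg 5: track=97.1°, groundspeed=223.2 kt
Leg 6: track=212.1°, groundspeed=139.3 kt

Leg 1: heading 163.1°; drift -16.4° → track 146.7°, groundspeed 174.3 kt
Leg 2: heading 317.7°; drift +15.8° → track 333.5°, groundspeed 206.6 kt
Leg 3: heading 37.5°; drift +1.4° → track 38.9°, groundspeed 251.0 kt
Leg 4: heading 297.2°; drift +16.8° → track 314.0°, groundspeed 186.9 kt
Leg 5: heading 110.5°; drift -13.4° → track 97.1°, groundspeed 223.2 kt
Leg 6: heading 215.4°; drift -3.3° → track 212.1°, groundspeed 139.3 kt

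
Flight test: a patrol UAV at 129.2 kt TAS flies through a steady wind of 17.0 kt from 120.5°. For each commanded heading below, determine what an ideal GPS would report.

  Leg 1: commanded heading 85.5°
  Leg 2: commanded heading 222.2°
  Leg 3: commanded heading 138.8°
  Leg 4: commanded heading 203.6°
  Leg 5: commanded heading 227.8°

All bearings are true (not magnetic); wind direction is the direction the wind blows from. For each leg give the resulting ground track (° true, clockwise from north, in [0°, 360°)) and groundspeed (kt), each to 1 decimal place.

Leg 1: track=80.7°, groundspeed=115.7 kt
Leg 2: track=229.4°, groundspeed=133.7 kt
Leg 3: track=141.5°, groundspeed=113.2 kt
Leg 4: track=211.2°, groundspeed=128.3 kt
Leg 5: track=234.7°, groundspeed=135.2 kt

Leg 1: heading 85.5°; drift -4.8° → track 80.7°, groundspeed 115.7 kt
Leg 2: heading 222.2°; drift +7.2° → track 229.4°, groundspeed 133.7 kt
Leg 3: heading 138.8°; drift +2.7° → track 141.5°, groundspeed 113.2 kt
Leg 4: heading 203.6°; drift +7.6° → track 211.2°, groundspeed 128.3 kt
Leg 5: heading 227.8°; drift +6.9° → track 234.7°, groundspeed 135.2 kt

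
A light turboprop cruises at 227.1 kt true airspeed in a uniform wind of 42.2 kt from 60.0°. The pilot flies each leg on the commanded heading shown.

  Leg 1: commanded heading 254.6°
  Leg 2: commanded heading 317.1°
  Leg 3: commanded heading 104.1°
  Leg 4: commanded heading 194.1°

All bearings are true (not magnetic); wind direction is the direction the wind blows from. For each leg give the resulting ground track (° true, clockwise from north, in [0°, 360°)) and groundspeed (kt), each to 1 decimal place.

Leg 1: track=252.3°, groundspeed=268.1 kt
Leg 2: track=307.2°, groundspeed=240.1 kt
Leg 3: track=112.6°, groundspeed=199.0 kt
Leg 4: track=200.8°, groundspeed=258.3 kt

Leg 1: heading 254.6°; drift -2.3° → track 252.3°, groundspeed 268.1 kt
Leg 2: heading 317.1°; drift -9.9° → track 307.2°, groundspeed 240.1 kt
Leg 3: heading 104.1°; drift +8.5° → track 112.6°, groundspeed 199.0 kt
Leg 4: heading 194.1°; drift +6.7° → track 200.8°, groundspeed 258.3 kt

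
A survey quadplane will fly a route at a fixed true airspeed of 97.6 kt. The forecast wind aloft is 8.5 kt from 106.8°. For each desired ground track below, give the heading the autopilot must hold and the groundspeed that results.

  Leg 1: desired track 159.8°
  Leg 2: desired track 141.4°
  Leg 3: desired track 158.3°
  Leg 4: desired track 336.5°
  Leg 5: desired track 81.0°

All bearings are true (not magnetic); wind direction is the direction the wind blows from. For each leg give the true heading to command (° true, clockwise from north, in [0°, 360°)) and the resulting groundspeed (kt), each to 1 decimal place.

Leg 1: desired track 159.8°; wind correction -4.0° → command heading 155.8°, groundspeed 92.2 kt
Leg 2: desired track 141.4°; wind correction -2.8° → command heading 138.6°, groundspeed 90.5 kt
Leg 3: desired track 158.3°; wind correction -3.9° → command heading 154.4°, groundspeed 92.1 kt
Leg 4: desired track 336.5°; wind correction +3.8° → command heading 340.3°, groundspeed 102.9 kt
Leg 5: desired track 81.0°; wind correction +2.2° → command heading 83.2°, groundspeed 89.9 kt

Leg 1: heading=155.8°, groundspeed=92.2 kt
Leg 2: heading=138.6°, groundspeed=90.5 kt
Leg 3: heading=154.4°, groundspeed=92.1 kt
Leg 4: heading=340.3°, groundspeed=102.9 kt
Leg 5: heading=83.2°, groundspeed=89.9 kt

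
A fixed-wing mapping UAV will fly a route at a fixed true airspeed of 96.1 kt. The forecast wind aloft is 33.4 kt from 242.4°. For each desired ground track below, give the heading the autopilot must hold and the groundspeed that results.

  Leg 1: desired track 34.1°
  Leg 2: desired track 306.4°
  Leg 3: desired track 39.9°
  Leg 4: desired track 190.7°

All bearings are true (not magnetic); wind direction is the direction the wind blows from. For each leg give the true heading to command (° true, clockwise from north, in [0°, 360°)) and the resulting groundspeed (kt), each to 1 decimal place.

Leg 1: heading=24.6°, groundspeed=124.2 kt
Leg 2: heading=288.2°, groundspeed=76.6 kt
Leg 3: heading=32.3°, groundspeed=126.1 kt
Leg 4: heading=206.5°, groundspeed=71.8 kt

Leg 1: desired track 34.1°; wind correction -9.5° → command heading 24.6°, groundspeed 124.2 kt
Leg 2: desired track 306.4°; wind correction -18.2° → command heading 288.2°, groundspeed 76.6 kt
Leg 3: desired track 39.9°; wind correction -7.6° → command heading 32.3°, groundspeed 126.1 kt
Leg 4: desired track 190.7°; wind correction +15.8° → command heading 206.5°, groundspeed 71.8 kt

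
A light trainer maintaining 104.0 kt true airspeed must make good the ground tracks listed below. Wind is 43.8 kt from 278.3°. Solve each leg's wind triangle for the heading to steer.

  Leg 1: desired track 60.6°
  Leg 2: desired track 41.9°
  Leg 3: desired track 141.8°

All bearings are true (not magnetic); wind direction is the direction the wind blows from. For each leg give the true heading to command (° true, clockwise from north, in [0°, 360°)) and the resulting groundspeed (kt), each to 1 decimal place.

Leg 1: heading=45.7°, groundspeed=135.1 kt
Leg 2: heading=21.4°, groundspeed=121.6 kt
Leg 3: heading=158.7°, groundspeed=131.3 kt

Leg 1: desired track 60.6°; wind correction -14.9° → command heading 45.7°, groundspeed 135.1 kt
Leg 2: desired track 41.9°; wind correction -20.5° → command heading 21.4°, groundspeed 121.6 kt
Leg 3: desired track 141.8°; wind correction +16.9° → command heading 158.7°, groundspeed 131.3 kt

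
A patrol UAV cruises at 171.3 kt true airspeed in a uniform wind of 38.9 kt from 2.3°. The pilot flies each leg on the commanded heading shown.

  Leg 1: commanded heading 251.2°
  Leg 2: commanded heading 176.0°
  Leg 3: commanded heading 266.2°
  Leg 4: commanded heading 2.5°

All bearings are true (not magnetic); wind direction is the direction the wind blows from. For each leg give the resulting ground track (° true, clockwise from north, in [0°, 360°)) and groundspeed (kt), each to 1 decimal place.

Leg 1: heading 251.2°; drift -11.1° → track 240.1°, groundspeed 188.8 kt
Leg 2: heading 176.0°; drift +1.2° → track 177.2°, groundspeed 210.0 kt
Leg 3: heading 266.2°; drift -12.4° → track 253.8°, groundspeed 179.6 kt
Leg 4: heading 2.5°; drift +0.1° → track 2.6°, groundspeed 132.4 kt

Leg 1: track=240.1°, groundspeed=188.8 kt
Leg 2: track=177.2°, groundspeed=210.0 kt
Leg 3: track=253.8°, groundspeed=179.6 kt
Leg 4: track=2.6°, groundspeed=132.4 kt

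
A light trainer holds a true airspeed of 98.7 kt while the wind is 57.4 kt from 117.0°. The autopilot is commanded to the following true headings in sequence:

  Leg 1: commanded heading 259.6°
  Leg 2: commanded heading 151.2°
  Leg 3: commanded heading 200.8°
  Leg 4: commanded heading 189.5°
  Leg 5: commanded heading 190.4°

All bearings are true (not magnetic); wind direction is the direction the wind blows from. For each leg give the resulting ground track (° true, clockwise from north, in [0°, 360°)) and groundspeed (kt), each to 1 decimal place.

Leg 1: track=273.2°, groundspeed=148.5 kt
Leg 2: track=183.4°, groundspeed=60.5 kt
Leg 3: track=232.5°, groundspeed=108.7 kt
Leg 4: track=223.4°, groundspeed=98.1 kt
Leg 5: track=224.2°, groundspeed=99.0 kt

Leg 1: heading 259.6°; drift +13.6° → track 273.2°, groundspeed 148.5 kt
Leg 2: heading 151.2°; drift +32.2° → track 183.4°, groundspeed 60.5 kt
Leg 3: heading 200.8°; drift +31.7° → track 232.5°, groundspeed 108.7 kt
Leg 4: heading 189.5°; drift +33.9° → track 223.4°, groundspeed 98.1 kt
Leg 5: heading 190.4°; drift +33.8° → track 224.2°, groundspeed 99.0 kt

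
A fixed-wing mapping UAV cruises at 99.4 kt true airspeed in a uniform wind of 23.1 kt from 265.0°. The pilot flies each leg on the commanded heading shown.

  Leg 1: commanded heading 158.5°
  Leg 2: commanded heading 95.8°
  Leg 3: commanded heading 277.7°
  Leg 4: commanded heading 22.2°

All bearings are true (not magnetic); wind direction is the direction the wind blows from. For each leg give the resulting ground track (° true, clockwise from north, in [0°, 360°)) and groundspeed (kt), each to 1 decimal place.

Leg 1: heading 158.5°; drift -11.8° → track 146.7°, groundspeed 108.3 kt
Leg 2: heading 95.8°; drift -2.0° → track 93.8°, groundspeed 122.2 kt
Leg 3: heading 277.7°; drift +3.8° → track 281.5°, groundspeed 77.0 kt
Leg 4: heading 22.2°; drift +10.6° → track 32.8°, groundspeed 111.9 kt

Leg 1: track=146.7°, groundspeed=108.3 kt
Leg 2: track=93.8°, groundspeed=122.2 kt
Leg 3: track=281.5°, groundspeed=77.0 kt
Leg 4: track=32.8°, groundspeed=111.9 kt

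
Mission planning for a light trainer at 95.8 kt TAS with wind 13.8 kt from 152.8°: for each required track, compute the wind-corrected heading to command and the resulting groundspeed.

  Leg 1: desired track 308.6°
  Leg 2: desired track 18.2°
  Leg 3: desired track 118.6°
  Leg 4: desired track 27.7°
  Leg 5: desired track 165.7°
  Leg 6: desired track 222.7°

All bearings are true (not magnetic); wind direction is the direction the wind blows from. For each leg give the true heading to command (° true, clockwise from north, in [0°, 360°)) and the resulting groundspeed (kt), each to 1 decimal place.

Leg 1: heading=305.2°, groundspeed=108.2 kt
Leg 2: heading=24.1°, groundspeed=105.0 kt
Leg 3: heading=123.2°, groundspeed=84.1 kt
Leg 4: heading=34.5°, groundspeed=103.1 kt
Leg 5: heading=163.9°, groundspeed=82.3 kt
Leg 6: heading=214.9°, groundspeed=90.2 kt

Leg 1: desired track 308.6°; wind correction -3.4° → command heading 305.2°, groundspeed 108.2 kt
Leg 2: desired track 18.2°; wind correction +5.9° → command heading 24.1°, groundspeed 105.0 kt
Leg 3: desired track 118.6°; wind correction +4.6° → command heading 123.2°, groundspeed 84.1 kt
Leg 4: desired track 27.7°; wind correction +6.8° → command heading 34.5°, groundspeed 103.1 kt
Leg 5: desired track 165.7°; wind correction -1.8° → command heading 163.9°, groundspeed 82.3 kt
Leg 6: desired track 222.7°; wind correction -7.8° → command heading 214.9°, groundspeed 90.2 kt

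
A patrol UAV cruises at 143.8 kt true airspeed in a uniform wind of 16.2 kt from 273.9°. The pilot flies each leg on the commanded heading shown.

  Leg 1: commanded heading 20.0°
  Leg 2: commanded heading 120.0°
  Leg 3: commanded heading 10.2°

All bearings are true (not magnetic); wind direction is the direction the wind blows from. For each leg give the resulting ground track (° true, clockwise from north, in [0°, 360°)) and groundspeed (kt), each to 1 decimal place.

Leg 1: heading 20.0°; drift +6.0° → track 26.0°, groundspeed 149.1 kt
Leg 2: heading 120.0°; drift -2.6° → track 117.4°, groundspeed 158.5 kt
Leg 3: heading 10.2°; drift +6.3° → track 16.5°, groundspeed 146.5 kt

Leg 1: track=26.0°, groundspeed=149.1 kt
Leg 2: track=117.4°, groundspeed=158.5 kt
Leg 3: track=16.5°, groundspeed=146.5 kt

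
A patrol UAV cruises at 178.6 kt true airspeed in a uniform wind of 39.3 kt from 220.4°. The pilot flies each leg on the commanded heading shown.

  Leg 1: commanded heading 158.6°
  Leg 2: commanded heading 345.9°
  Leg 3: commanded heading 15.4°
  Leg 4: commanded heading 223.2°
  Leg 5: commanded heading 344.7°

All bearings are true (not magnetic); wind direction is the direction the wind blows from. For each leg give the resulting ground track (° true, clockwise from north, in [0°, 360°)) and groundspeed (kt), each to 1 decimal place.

Leg 1: track=146.4°, groundspeed=163.7 kt
Leg 2: track=354.9°, groundspeed=203.9 kt
Leg 3: track=19.8°, groundspeed=214.9 kt
Leg 4: track=224.0°, groundspeed=139.4 kt
Leg 5: track=353.9°, groundspeed=203.4 kt

Leg 1: heading 158.6°; drift -12.2° → track 146.4°, groundspeed 163.7 kt
Leg 2: heading 345.9°; drift +9.0° → track 354.9°, groundspeed 203.9 kt
Leg 3: heading 15.4°; drift +4.4° → track 19.8°, groundspeed 214.9 kt
Leg 4: heading 223.2°; drift +0.8° → track 224.0°, groundspeed 139.4 kt
Leg 5: heading 344.7°; drift +9.2° → track 353.9°, groundspeed 203.4 kt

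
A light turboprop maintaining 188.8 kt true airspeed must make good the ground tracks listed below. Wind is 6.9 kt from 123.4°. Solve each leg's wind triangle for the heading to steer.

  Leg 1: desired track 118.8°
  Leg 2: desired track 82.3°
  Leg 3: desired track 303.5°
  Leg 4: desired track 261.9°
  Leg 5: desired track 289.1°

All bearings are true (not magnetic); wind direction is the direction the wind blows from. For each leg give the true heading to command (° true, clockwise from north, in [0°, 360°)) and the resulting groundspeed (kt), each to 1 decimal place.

Leg 1: desired track 118.8°; wind correction +0.2° → command heading 119.0°, groundspeed 181.9 kt
Leg 2: desired track 82.3°; wind correction +1.4° → command heading 83.7°, groundspeed 183.5 kt
Leg 3: desired track 303.5°; wind correction +0.0° → command heading 303.5°, groundspeed 195.7 kt
Leg 4: desired track 261.9°; wind correction -1.4° → command heading 260.5°, groundspeed 193.9 kt
Leg 5: desired track 289.1°; wind correction -0.5° → command heading 288.6°, groundspeed 195.5 kt

Leg 1: heading=119.0°, groundspeed=181.9 kt
Leg 2: heading=83.7°, groundspeed=183.5 kt
Leg 3: heading=303.5°, groundspeed=195.7 kt
Leg 4: heading=260.5°, groundspeed=193.9 kt
Leg 5: heading=288.6°, groundspeed=195.5 kt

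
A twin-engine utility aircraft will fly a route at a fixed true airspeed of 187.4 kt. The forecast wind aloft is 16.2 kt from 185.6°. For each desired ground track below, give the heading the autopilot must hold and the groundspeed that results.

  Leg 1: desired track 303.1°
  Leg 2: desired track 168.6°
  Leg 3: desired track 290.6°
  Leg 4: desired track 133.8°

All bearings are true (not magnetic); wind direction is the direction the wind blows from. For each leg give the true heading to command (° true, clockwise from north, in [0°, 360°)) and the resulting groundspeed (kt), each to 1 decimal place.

Leg 1: heading=298.7°, groundspeed=194.3 kt
Leg 2: heading=170.0°, groundspeed=171.8 kt
Leg 3: heading=285.8°, groundspeed=190.9 kt
Leg 4: heading=137.7°, groundspeed=176.9 kt

Leg 1: desired track 303.1°; wind correction -4.4° → command heading 298.7°, groundspeed 194.3 kt
Leg 2: desired track 168.6°; wind correction +1.4° → command heading 170.0°, groundspeed 171.8 kt
Leg 3: desired track 290.6°; wind correction -4.8° → command heading 285.8°, groundspeed 190.9 kt
Leg 4: desired track 133.8°; wind correction +3.9° → command heading 137.7°, groundspeed 176.9 kt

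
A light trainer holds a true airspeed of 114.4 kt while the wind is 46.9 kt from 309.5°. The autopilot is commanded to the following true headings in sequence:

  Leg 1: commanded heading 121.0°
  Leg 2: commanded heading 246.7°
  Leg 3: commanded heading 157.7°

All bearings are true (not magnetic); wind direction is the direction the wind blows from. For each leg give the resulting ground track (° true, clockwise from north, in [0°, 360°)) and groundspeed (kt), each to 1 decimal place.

Leg 1: heading 121.0°; drift +2.5° → track 123.5°, groundspeed 160.9 kt
Leg 2: heading 246.7°; drift -24.2° → track 222.5°, groundspeed 101.9 kt
Leg 3: heading 157.7°; drift -8.1° → track 149.6°, groundspeed 157.3 kt

Leg 1: track=123.5°, groundspeed=160.9 kt
Leg 2: track=222.5°, groundspeed=101.9 kt
Leg 3: track=149.6°, groundspeed=157.3 kt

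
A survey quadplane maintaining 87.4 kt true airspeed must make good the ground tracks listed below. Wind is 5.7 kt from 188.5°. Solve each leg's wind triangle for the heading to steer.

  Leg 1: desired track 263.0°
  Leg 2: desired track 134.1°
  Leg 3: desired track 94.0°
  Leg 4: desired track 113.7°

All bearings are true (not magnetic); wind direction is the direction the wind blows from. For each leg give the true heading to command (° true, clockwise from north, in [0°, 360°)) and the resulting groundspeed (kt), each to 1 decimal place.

Leg 1: heading=259.4°, groundspeed=85.7 kt
Leg 2: heading=137.1°, groundspeed=84.0 kt
Leg 3: heading=97.7°, groundspeed=87.7 kt
Leg 4: heading=117.3°, groundspeed=85.7 kt

Leg 1: desired track 263.0°; wind correction -3.6° → command heading 259.4°, groundspeed 85.7 kt
Leg 2: desired track 134.1°; wind correction +3.0° → command heading 137.1°, groundspeed 84.0 kt
Leg 3: desired track 94.0°; wind correction +3.7° → command heading 97.7°, groundspeed 87.7 kt
Leg 4: desired track 113.7°; wind correction +3.6° → command heading 117.3°, groundspeed 85.7 kt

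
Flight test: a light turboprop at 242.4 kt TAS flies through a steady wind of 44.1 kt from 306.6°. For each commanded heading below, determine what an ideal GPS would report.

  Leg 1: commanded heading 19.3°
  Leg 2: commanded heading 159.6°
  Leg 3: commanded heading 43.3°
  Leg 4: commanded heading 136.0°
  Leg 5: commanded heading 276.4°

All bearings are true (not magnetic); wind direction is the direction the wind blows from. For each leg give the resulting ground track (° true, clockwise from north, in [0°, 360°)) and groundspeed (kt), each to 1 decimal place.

Leg 1: heading 19.3°; drift +10.4° → track 29.7°, groundspeed 233.1 kt
Leg 2: heading 159.6°; drift -4.9° → track 154.7°, groundspeed 280.4 kt
Leg 3: heading 43.3°; drift +10.0° → track 53.3°, groundspeed 251.4 kt
Leg 4: heading 136.0°; drift -1.4° → track 134.6°, groundspeed 286.0 kt
Leg 5: heading 276.4°; drift -6.2° → track 270.2°, groundspeed 205.5 kt

Leg 1: track=29.7°, groundspeed=233.1 kt
Leg 2: track=154.7°, groundspeed=280.4 kt
Leg 3: track=53.3°, groundspeed=251.4 kt
Leg 4: track=134.6°, groundspeed=286.0 kt
Leg 5: track=270.2°, groundspeed=205.5 kt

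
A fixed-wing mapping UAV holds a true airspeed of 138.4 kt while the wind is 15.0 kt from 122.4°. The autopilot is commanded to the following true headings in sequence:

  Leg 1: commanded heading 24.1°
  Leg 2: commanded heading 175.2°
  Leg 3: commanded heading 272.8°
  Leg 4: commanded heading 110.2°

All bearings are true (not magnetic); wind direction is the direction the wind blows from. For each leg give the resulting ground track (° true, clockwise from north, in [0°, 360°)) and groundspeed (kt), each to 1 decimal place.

Leg 1: track=18.1°, groundspeed=141.3 kt
Leg 2: track=180.5°, groundspeed=129.9 kt
Leg 3: track=275.6°, groundspeed=151.6 kt
Leg 4: track=108.7°, groundspeed=123.8 kt

Leg 1: heading 24.1°; drift -6.0° → track 18.1°, groundspeed 141.3 kt
Leg 2: heading 175.2°; drift +5.3° → track 180.5°, groundspeed 129.9 kt
Leg 3: heading 272.8°; drift +2.8° → track 275.6°, groundspeed 151.6 kt
Leg 4: heading 110.2°; drift -1.5° → track 108.7°, groundspeed 123.8 kt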